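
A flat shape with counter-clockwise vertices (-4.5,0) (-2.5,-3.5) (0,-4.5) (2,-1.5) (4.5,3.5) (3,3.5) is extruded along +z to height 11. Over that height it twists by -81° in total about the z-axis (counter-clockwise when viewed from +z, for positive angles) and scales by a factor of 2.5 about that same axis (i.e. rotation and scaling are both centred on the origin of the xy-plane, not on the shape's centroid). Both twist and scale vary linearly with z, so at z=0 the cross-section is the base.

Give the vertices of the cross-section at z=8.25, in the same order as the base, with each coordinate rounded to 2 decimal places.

t = z/height = 8.25/11 = 0.75
s = 1 + (scale-1)·z/height = 1 + (2.5-1)·8.25/11 = 2.125000
θ = twist·z/height = -81°·8.25/11 = -60.7500° = -1.060288 rad
cos θ = 0.488621, sin θ = -0.872496 (intermediates below are computed at full precision and shown rounded to 5 d.p.)
v1: (-4.5,0) → rotate → (-2.19880,3.92623) → ×s → (-4.67244,8.34324) → (-4.67,8.34)
v2: (-2.5,-3.5) → rotate → (-4.27529,0.47107) → ×s → (-9.08499,1.00101) → (-9.08,1.00)
v3: (0,-4.5) → rotate → (-3.92623,-2.19880) → ×s → (-8.34324,-4.67244) → (-8.34,-4.67)
v4: (2,-1.5) → rotate → (-0.33150,-2.47792) → ×s → (-0.70444,-5.26559) → (-0.70,-5.27)
v5: (4.5,3.5) → rotate → (5.25253,-2.21606) → ×s → (11.16163,-4.70912) → (11.16,-4.71)
v6: (3,3.5) → rotate → (4.51960,-0.90731) → ×s → (9.60415,-1.92804) → (9.60,-1.93)

Cross-section at z=8.25: (-4.67,8.34) (-9.08,1.00) (-8.34,-4.67) (-0.70,-5.27) (11.16,-4.71) (9.60,-1.93)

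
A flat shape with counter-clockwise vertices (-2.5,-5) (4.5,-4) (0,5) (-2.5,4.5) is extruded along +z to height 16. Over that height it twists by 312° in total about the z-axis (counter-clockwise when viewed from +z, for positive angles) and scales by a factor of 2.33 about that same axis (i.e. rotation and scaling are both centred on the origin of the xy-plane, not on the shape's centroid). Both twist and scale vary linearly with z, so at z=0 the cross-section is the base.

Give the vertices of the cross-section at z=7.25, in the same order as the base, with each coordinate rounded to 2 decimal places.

t = z/height = 7.25/16 = 0.453125
s = 1 + (scale-1)·z/height = 1 + (2.33-1)·7.25/16 = 1.602656
θ = twist·z/height = 312°·7.25/16 = 141.3750° = 2.467459 rad
cos θ = -0.781248, sin θ = 0.624221 (intermediates below are computed at full precision and shown rounded to 5 d.p.)
v1: (-2.5,-5) → rotate → (5.07422,2.34569) → ×s → (8.13224,3.75933) → (8.13,3.76)
v2: (4.5,-4) → rotate → (-1.01873,5.93399) → ×s → (-1.63268,9.51014) → (-1.63,9.51)
v3: (0,5) → rotate → (-3.12110,-3.90624) → ×s → (-5.00205,-6.26036) → (-5.00,-6.26)
v4: (-2.5,4.5) → rotate → (-0.85587,-5.07617) → ×s → (-1.37167,-8.13535) → (-1.37,-8.14)

Cross-section at z=7.25: (8.13,3.76) (-1.63,9.51) (-5.00,-6.26) (-1.37,-8.14)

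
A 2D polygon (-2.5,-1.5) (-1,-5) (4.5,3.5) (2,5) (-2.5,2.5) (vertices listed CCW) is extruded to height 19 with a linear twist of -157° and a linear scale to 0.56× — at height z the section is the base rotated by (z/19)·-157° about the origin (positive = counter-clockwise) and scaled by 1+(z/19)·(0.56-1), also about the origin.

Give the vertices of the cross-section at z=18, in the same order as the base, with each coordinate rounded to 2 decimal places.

t = z/height = 18/19 = 0.947368
s = 1 + (scale-1)·z/height = 1 + (0.56-1)·18/19 = 0.583158
θ = twist·z/height = -157°·18/19 = -148.7368° = -2.595948 rad
cos θ = -0.854793, sin θ = -0.518970 (intermediates below are computed at full precision and shown rounded to 5 d.p.)
v1: (-2.5,-1.5) → rotate → (1.35853,2.57961) → ×s → (0.79224,1.50432) → (0.79,1.50)
v2: (-1,-5) → rotate → (-1.74006,4.79293) → ×s → (-1.01473,2.79504) → (-1.01,2.80)
v3: (4.5,3.5) → rotate → (-2.03017,-5.32714) → ×s → (-1.18391,-3.10656) → (-1.18,-3.11)
v4: (2,5) → rotate → (0.88526,-5.31190) → ×s → (0.51625,-3.09768) → (0.52,-3.10)
v5: (-2.5,2.5) → rotate → (3.43441,-0.83956) → ×s → (2.00280,-0.48959) → (2.00,-0.49)

Cross-section at z=18: (0.79,1.50) (-1.01,2.80) (-1.18,-3.11) (0.52,-3.10) (2.00,-0.49)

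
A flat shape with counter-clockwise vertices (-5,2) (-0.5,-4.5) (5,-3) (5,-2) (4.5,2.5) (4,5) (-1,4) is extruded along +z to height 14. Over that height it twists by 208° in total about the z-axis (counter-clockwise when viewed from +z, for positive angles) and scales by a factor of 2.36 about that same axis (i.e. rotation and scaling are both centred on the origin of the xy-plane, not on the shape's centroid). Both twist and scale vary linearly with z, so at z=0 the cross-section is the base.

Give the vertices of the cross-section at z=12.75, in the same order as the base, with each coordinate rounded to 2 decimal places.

t = z/height = 12.75/14 = 0.910714
s = 1 + (scale-1)·z/height = 1 + (2.36-1)·12.75/14 = 2.238571
θ = twist·z/height = 208°·12.75/14 = 189.4286° = 3.306152 rad
cos θ = -0.986491, sin θ = -0.163818 (intermediates below are computed at full precision and shown rounded to 5 d.p.)
v1: (-5,2) → rotate → (5.26009,-1.15389) → ×s → (11.77508,-2.58307) → (11.78,-2.58)
v2: (-0.5,-4.5) → rotate → (-0.24394,4.52112) → ×s → (-0.54607,10.12084) → (-0.55,10.12)
v3: (5,-3) → rotate → (-5.42391,2.14038) → ×s → (-12.14180,4.79140) → (-12.14,4.79)
v4: (5,-2) → rotate → (-5.26009,1.15389) → ×s → (-11.77508,2.58307) → (-11.78,2.58)
v5: (4.5,2.5) → rotate → (-4.02966,-3.20341) → ×s → (-9.02069,-7.17106) → (-9.02,-7.17)
v6: (4,5) → rotate → (-3.12687,-5.58772) → ×s → (-6.99973,-12.50852) → (-7.00,-12.51)
v7: (-1,4) → rotate → (1.64176,-3.78214) → ×s → (3.67520,-8.46660) → (3.68,-8.47)

Cross-section at z=12.75: (11.78,-2.58) (-0.55,10.12) (-12.14,4.79) (-11.78,2.58) (-9.02,-7.17) (-7.00,-12.51) (3.68,-8.47)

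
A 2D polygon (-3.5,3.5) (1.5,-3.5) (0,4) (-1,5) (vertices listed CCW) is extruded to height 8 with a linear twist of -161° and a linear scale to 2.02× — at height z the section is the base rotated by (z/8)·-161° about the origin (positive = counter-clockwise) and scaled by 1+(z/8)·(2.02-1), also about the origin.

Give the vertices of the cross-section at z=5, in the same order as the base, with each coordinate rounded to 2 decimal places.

Cross-section at z=5: (6.69,4.58) (-6.09,-1.36) (6.44,-1.21) (8.35,0.10)

t = z/height = 5/8 = 0.625
s = 1 + (scale-1)·z/height = 1 + (2.02-1)·5/8 = 1.637500
θ = twist·z/height = -161°·5/8 = -100.6250° = -1.756238 rad
cos θ = -0.184380, sin θ = -0.982855 (intermediates below are computed at full precision and shown rounded to 5 d.p.)
v1: (-3.5,3.5) → rotate → (4.08532,2.79466) → ×s → (6.68972,4.57626) → (6.69,4.58)
v2: (1.5,-3.5) → rotate → (-3.71656,-0.82895) → ×s → (-6.08587,-1.35741) → (-6.09,-1.36)
v3: (0,4) → rotate → (3.93142,-0.73752) → ×s → (6.43770,-1.20769) → (6.44,-1.21)
v4: (-1,5) → rotate → (5.09866,0.06095) → ×s → (8.34905,0.09981) → (8.35,0.10)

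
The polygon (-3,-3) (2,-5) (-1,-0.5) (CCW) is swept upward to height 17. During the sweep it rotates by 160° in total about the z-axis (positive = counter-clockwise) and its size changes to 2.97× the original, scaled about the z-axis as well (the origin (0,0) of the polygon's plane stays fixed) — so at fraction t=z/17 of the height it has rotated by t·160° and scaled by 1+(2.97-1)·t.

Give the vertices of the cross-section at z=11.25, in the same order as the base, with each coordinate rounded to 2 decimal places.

t = z/height = 11.25/17 = 0.661765
s = 1 + (scale-1)·z/height = 1 + (2.97-1)·11.25/17 = 2.303676
θ = twist·z/height = 160°·11.25/17 = 105.8824° = 1.847996 rad
cos θ = -0.273663, sin θ = 0.961826 (intermediates below are computed at full precision and shown rounded to 5 d.p.)
v1: (-3,-3) → rotate → (3.70647,-2.06449) → ×s → (8.53850,-4.75591) → (8.54,-4.76)
v2: (2,-5) → rotate → (4.26180,3.29197) → ×s → (9.81781,7.58363) → (9.82,7.58)
v3: (-1,-0.5) → rotate → (0.75458,-0.82499) → ×s → (1.73830,-1.90052) → (1.74,-1.90)

Cross-section at z=11.25: (8.54,-4.76) (9.82,7.58) (1.74,-1.90)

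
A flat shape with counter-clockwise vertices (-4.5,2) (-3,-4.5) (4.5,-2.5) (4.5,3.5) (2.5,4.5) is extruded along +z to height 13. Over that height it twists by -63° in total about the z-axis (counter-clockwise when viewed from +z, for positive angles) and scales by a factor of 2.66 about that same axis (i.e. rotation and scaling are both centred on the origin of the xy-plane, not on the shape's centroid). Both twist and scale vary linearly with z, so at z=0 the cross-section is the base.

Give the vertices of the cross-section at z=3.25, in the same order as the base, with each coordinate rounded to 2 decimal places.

Cross-section at z=3.25: (-5.36,4.45) (-5.81,-4.98) (5.17,-5.13) (7.47,3.04) (5.13,5.17)

t = z/height = 3.25/13 = 0.25
s = 1 + (scale-1)·z/height = 1 + (2.66-1)·3.25/13 = 1.415000
θ = twist·z/height = -63°·3.25/13 = -15.7500° = -0.274889 rad
cos θ = 0.962455, sin θ = -0.271440 (intermediates below are computed at full precision and shown rounded to 5 d.p.)
v1: (-4.5,2) → rotate → (-3.78817,3.14639) → ×s → (-5.36026,4.45215) → (-5.36,4.45)
v2: (-3,-4.5) → rotate → (-4.10885,-3.51673) → ×s → (-5.81402,-4.97617) → (-5.81,-4.98)
v3: (4.5,-2.5) → rotate → (3.65245,-3.62762) → ×s → (5.16821,-5.13308) → (5.17,-5.13)
v4: (4.5,3.5) → rotate → (5.28109,2.14711) → ×s → (7.47274,3.03816) → (7.47,3.04)
v5: (2.5,4.5) → rotate → (3.62762,3.65245) → ×s → (5.13308,5.16821) → (5.13,5.17)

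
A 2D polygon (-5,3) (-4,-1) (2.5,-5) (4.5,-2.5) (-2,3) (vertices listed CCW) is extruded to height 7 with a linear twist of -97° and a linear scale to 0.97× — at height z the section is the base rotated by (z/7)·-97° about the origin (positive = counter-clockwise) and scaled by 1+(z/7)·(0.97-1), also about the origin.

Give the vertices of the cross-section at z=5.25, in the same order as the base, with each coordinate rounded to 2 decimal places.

Cross-section at z=5.25: (1.35,5.54) (-2.09,3.44) (-3.94,-3.78) (-1.03,-4.93) (2.22,2.74)

t = z/height = 5.25/7 = 0.75
s = 1 + (scale-1)·z/height = 1 + (0.97-1)·5.25/7 = 0.977500
θ = twist·z/height = -97°·5.25/7 = -72.7500° = -1.269727 rad
cos θ = 0.296542, sin θ = -0.955020 (intermediates below are computed at full precision and shown rounded to 5 d.p.)
v1: (-5,3) → rotate → (1.38235,5.66472) → ×s → (1.35125,5.53727) → (1.35,5.54)
v2: (-4,-1) → rotate → (-2.14119,3.52354) → ×s → (-2.09301,3.44426) → (-2.09,3.44)
v3: (2.5,-5) → rotate → (-4.03375,-3.87026) → ×s → (-3.94299,-3.78318) → (-3.94,-3.78)
v4: (4.5,-2.5) → rotate → (-1.05311,-5.03894) → ×s → (-1.02942,-4.92557) → (-1.03,-4.93)
v5: (-2,3) → rotate → (2.27198,2.79966) → ×s → (2.22086,2.73667) → (2.22,2.74)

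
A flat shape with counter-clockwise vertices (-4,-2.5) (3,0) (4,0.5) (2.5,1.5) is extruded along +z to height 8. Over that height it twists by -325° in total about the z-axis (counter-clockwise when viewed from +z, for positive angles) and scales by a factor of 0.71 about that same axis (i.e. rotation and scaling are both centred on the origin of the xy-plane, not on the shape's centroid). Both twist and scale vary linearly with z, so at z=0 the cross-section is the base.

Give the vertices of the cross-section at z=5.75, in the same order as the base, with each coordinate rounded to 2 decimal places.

t = z/height = 5.75/8 = 0.71875
s = 1 + (scale-1)·z/height = 1 + (0.71-1)·5.75/8 = 0.791563
θ = twist·z/height = -325°·5.75/8 = -233.5938° = -4.076980 rad
cos θ = -0.593507, sin θ = 0.804829 (intermediates below are computed at full precision and shown rounded to 5 d.p.)
v1: (-4,-2.5) → rotate → (4.38610,-1.73555) → ×s → (3.47187,-1.37380) → (3.47,-1.37)
v2: (3,0) → rotate → (-1.78052,2.41449) → ×s → (-1.40939,1.91122) → (-1.41,1.91)
v3: (4,0.5) → rotate → (-2.77644,2.92256) → ×s → (-2.19773,2.31339) → (-2.20,2.31)
v4: (2.5,1.5) → rotate → (-2.69101,1.12181) → ×s → (-2.13010,0.88798) → (-2.13,0.89)

Cross-section at z=5.75: (3.47,-1.37) (-1.41,1.91) (-2.20,2.31) (-2.13,0.89)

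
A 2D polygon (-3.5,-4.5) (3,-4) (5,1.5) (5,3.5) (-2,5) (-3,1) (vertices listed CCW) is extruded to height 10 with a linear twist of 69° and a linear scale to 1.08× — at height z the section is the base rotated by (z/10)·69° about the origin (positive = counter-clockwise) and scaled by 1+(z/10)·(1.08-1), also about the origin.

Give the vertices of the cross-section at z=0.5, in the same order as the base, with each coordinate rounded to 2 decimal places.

t = z/height = 0.5/10 = 0.05
s = 1 + (scale-1)·z/height = 1 + (1.08-1)·0.5/10 = 1.004000
θ = twist·z/height = 69°·0.5/10 = 3.4500° = 0.060214 rad
cos θ = 0.998188, sin θ = 0.060177 (intermediates below are computed at full precision and shown rounded to 5 d.p.)
v1: (-3.5,-4.5) → rotate → (-3.22286,-4.70247) → ×s → (-3.23575,-4.72128) → (-3.24,-4.72)
v2: (3,-4) → rotate → (3.23527,-3.81222) → ×s → (3.24821,-3.82747) → (3.25,-3.83)
v3: (5,1.5) → rotate → (4.90067,1.79817) → ×s → (4.92027,1.80536) → (4.92,1.81)
v4: (5,3.5) → rotate → (4.78032,3.79454) → ×s → (4.79944,3.80972) → (4.80,3.81)
v5: (-2,5) → rotate → (-2.29726,4.87058) → ×s → (-2.30645,4.89007) → (-2.31,4.89)
v6: (-3,1) → rotate → (-3.05474,0.81766) → ×s → (-3.06696,0.82093) → (-3.07,0.82)

Cross-section at z=0.5: (-3.24,-4.72) (3.25,-3.83) (4.92,1.81) (4.80,3.81) (-2.31,4.89) (-3.07,0.82)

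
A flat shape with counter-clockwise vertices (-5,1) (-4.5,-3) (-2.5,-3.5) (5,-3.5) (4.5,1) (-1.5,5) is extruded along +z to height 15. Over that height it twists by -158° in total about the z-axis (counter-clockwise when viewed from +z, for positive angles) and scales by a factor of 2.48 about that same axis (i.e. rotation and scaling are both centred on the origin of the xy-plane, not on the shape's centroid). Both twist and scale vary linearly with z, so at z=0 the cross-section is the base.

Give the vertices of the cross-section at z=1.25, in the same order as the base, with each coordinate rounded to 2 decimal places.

Cross-section at z=1.25: (-5.21,2.37) (-5.69,-2.13) (-3.63,-3.19) (4.57,-5.11) (5.18,-0.06) (-0.36,5.85)

t = z/height = 1.25/15 = 0.0833333
s = 1 + (scale-1)·z/height = 1 + (2.48-1)·1.25/15 = 1.123333
θ = twist·z/height = -158°·1.25/15 = -13.1667° = -0.229802 rad
cos θ = 0.973712, sin θ = -0.227784 (intermediates below are computed at full precision and shown rounded to 5 d.p.)
v1: (-5,1) → rotate → (-4.64077,2.11263) → ×s → (-5.21314,2.37319) → (-5.21,2.37)
v2: (-4.5,-3) → rotate → (-5.06506,-1.89610) → ×s → (-5.68975,-2.12996) → (-5.69,-2.13)
v3: (-2.5,-3.5) → rotate → (-3.23152,-2.83853) → ×s → (-3.63008,-3.18861) → (-3.63,-3.19)
v4: (5,-3.5) → rotate → (4.07131,-4.54691) → ×s → (4.57344,-5.10770) → (4.57,-5.11)
v5: (4.5,1) → rotate → (4.60949,-0.05132) → ×s → (5.17799,-0.05765) → (5.18,-0.06)
v6: (-1.5,5) → rotate → (-0.32165,5.21023) → ×s → (-0.36131,5.85283) → (-0.36,5.85)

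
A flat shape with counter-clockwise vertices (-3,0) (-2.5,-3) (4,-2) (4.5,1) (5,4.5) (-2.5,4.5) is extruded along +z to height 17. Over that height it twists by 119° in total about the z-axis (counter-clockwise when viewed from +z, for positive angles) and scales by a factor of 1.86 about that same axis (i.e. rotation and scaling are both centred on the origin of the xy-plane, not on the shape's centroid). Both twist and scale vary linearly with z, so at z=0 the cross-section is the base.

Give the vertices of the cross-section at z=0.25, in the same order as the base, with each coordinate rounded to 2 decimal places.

Cross-section at z=0.25: (-3.04,-0.09) (-2.44,-3.11) (4.11,-1.90) (4.52,1.15) (4.92,4.71) (-2.67,4.48)

t = z/height = 0.25/17 = 0.0147059
s = 1 + (scale-1)·z/height = 1 + (1.86-1)·0.25/17 = 1.012647
θ = twist·z/height = 119°·0.25/17 = 1.7500° = 0.030543 rad
cos θ = 0.999534, sin θ = 0.030539 (intermediates below are computed at full precision and shown rounded to 5 d.p.)
v1: (-3,0) → rotate → (-2.99860,-0.09162) → ×s → (-3.03652,-0.09277) → (-3.04,-0.09)
v2: (-2.5,-3) → rotate → (-2.40722,-3.07495) → ×s → (-2.43766,-3.11384) → (-2.44,-3.11)
v3: (4,-2) → rotate → (4.05921,-1.87691) → ×s → (4.11055,-1.90065) → (4.11,-1.90)
v4: (4.5,1) → rotate → (4.46736,1.13696) → ×s → (4.52386,1.15134) → (4.52,1.15)
v5: (5,4.5) → rotate → (4.86024,4.65059) → ×s → (4.92171,4.70941) → (4.92,4.71)
v6: (-2.5,4.5) → rotate → (-2.63626,4.42155) → ×s → (-2.66960,4.47747) → (-2.67,4.48)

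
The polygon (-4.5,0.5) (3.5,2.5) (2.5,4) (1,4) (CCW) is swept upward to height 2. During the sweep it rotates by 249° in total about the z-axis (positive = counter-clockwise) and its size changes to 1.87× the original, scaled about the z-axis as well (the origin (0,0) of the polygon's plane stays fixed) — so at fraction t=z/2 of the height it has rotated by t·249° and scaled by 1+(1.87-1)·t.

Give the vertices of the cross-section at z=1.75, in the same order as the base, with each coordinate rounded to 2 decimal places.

Cross-section at z=1.75: (6.80,4.17) (-2.16,-7.26) (0.85,-8.26) (2.93,-6.64)

t = z/height = 1.75/2 = 0.875
s = 1 + (scale-1)·z/height = 1 + (1.87-1)·1.75/2 = 1.761250
θ = twist·z/height = 249°·1.75/2 = 217.8750° = 3.802636 rad
cos θ = -0.789352, sin θ = -0.613941 (intermediates below are computed at full precision and shown rounded to 5 d.p.)
v1: (-4.5,0.5) → rotate → (3.85905,2.36806) → ×s → (6.79676,4.17074) → (6.80,4.17)
v2: (3.5,2.5) → rotate → (-1.22788,-4.12217) → ×s → (-2.16260,-7.26018) → (-2.16,-7.26)
v3: (2.5,4) → rotate → (0.48238,-4.69226) → ×s → (0.84960,-8.26424) → (0.85,-8.26)
v4: (1,4) → rotate → (1.66641,-3.77135) → ×s → (2.93497,-6.64229) → (2.93,-6.64)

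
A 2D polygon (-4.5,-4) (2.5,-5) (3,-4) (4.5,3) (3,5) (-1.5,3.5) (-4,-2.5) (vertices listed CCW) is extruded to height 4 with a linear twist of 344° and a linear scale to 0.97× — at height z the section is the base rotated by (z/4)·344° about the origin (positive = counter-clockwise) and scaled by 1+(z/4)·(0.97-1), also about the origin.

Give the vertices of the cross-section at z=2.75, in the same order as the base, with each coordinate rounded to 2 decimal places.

t = z/height = 2.75/4 = 0.6875
s = 1 + (scale-1)·z/height = 1 + (0.97-1)·2.75/4 = 0.979375
θ = twist·z/height = 344°·2.75/4 = 236.5000° = 4.127704 rad
cos θ = -0.551937, sin θ = -0.833886 (intermediates below are computed at full precision and shown rounded to 5 d.p.)
v1: (-4.5,-4) → rotate → (-0.85183,5.96023) → ×s → (-0.83426,5.83730) → (-0.83,5.84)
v2: (2.5,-5) → rotate → (-5.54927,0.67497) → ×s → (-5.43482,0.66105) → (-5.43,0.66)
v3: (3,-4) → rotate → (-4.99135,-0.29391) → ×s → (-4.88841,-0.28785) → (-4.89,-0.29)
v4: (4.5,3) → rotate → (0.01794,-5.40830) → ×s → (0.01757,-5.29675) → (0.02,-5.30)
v5: (3,5) → rotate → (2.51362,-5.26134) → ×s → (2.46177,-5.15283) → (2.46,-5.15)
v6: (-1.5,3.5) → rotate → (3.74651,-0.68095) → ×s → (3.66923,-0.66691) → (3.67,-0.67)
v7: (-4,-2.5) → rotate → (0.12303,4.71539) → ×s → (0.12050,4.61813) → (0.12,4.62)

Cross-section at z=2.75: (-0.83,5.84) (-5.43,0.66) (-4.89,-0.29) (0.02,-5.30) (2.46,-5.15) (3.67,-0.67) (0.12,4.62)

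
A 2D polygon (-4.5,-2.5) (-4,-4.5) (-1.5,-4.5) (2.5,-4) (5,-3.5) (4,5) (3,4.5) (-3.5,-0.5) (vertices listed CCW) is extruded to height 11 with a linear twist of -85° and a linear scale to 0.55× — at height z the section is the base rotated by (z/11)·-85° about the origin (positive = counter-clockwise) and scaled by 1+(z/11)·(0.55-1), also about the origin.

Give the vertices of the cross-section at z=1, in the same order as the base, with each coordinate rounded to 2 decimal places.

Cross-section at z=1: (-4.60,-1.80) (-4.38,-3.76) (-2.01,-4.08) (1.86,-4.12) (4.30,-3.97) (4.45,4.24) (3.43,3.89) (-3.39,-0.02)

t = z/height = 1/11 = 0.0909091
s = 1 + (scale-1)·z/height = 1 + (0.55-1)·1/11 = 0.959091
θ = twist·z/height = -85°·1/11 = -7.7273° = -0.134866 rad
cos θ = 0.990919, sin θ = -0.134458 (intermediates below are computed at full precision and shown rounded to 5 d.p.)
v1: (-4.5,-2.5) → rotate → (-4.79528,-1.87224) → ×s → (-4.59911,-1.79565) → (-4.60,-1.80)
v2: (-4,-4.5) → rotate → (-4.56874,-3.92131) → ×s → (-4.38183,-3.76089) → (-4.38,-3.76)
v3: (-1.5,-4.5) → rotate → (-2.09144,-4.25745) → ×s → (-2.00588,-4.08328) → (-2.01,-4.08)
v4: (2.5,-4) → rotate → (1.93947,-4.29982) → ×s → (1.86012,-4.12392) → (1.86,-4.12)
v5: (5,-3.5) → rotate → (4.48399,-4.14051) → ×s → (4.30056,-3.97112) → (4.30,-3.97)
v6: (4,5) → rotate → (4.63597,4.41677) → ×s → (4.44631,4.23608) → (4.45,4.24)
v7: (3,4.5) → rotate → (3.57782,4.05576) → ×s → (3.43145,3.88985) → (3.43,3.89)
v8: (-3.5,-0.5) → rotate → (-3.53545,-0.02486) → ×s → (-3.39081,-0.02384) → (-3.39,-0.02)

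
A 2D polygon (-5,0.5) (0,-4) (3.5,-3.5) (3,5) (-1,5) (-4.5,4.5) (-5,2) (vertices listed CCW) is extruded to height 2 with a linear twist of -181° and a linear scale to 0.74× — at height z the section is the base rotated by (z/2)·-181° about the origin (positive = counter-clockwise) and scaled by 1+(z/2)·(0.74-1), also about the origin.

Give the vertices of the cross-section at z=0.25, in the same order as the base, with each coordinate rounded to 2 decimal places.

t = z/height = 0.25/2 = 0.125
s = 1 + (scale-1)·z/height = 1 + (0.74-1)·0.25/2 = 0.967500
θ = twist·z/height = -181°·0.25/2 = -22.6250° = -0.394881 rad
cos θ = 0.923042, sin θ = -0.384698 (intermediates below are computed at full precision and shown rounded to 5 d.p.)
v1: (-5,0.5) → rotate → (-4.42286,2.38501) → ×s → (-4.27912,2.30750) → (-4.28,2.31)
v2: (0,-4) → rotate → (-1.53879,-3.69217) → ×s → (-1.48878,-3.57217) → (-1.49,-3.57)
v3: (3.5,-3.5) → rotate → (1.88421,-4.57709) → ×s → (1.82297,-4.42834) → (1.82,-4.43)
v4: (3,5) → rotate → (4.69262,3.46112) → ×s → (4.54011,3.34863) → (4.54,3.35)
v5: (-1,5) → rotate → (1.00045,4.99991) → ×s → (0.96793,4.83741) → (0.97,4.84)
v6: (-4.5,4.5) → rotate → (-2.42255,5.88483) → ×s → (-2.34382,5.69358) → (-2.34,5.69)
v7: (-5,2) → rotate → (-3.84582,3.76958) → ×s → (-3.72083,3.64706) → (-3.72,3.65)

Cross-section at z=0.25: (-4.28,2.31) (-1.49,-3.57) (1.82,-4.43) (4.54,3.35) (0.97,4.84) (-2.34,5.69) (-3.72,3.65)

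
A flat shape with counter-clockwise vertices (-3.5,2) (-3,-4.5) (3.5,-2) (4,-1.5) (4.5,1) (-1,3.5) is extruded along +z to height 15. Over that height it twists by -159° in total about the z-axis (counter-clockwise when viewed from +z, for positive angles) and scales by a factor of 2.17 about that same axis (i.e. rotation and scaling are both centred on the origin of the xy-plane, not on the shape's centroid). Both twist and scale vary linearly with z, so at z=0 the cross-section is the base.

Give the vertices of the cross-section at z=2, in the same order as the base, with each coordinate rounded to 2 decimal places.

Cross-section at z=2: (-2.94,3.62) (-5.11,-3.60) (2.94,-3.62) (3.68,-3.29) (5.27,-0.80) (0.39,4.19)

t = z/height = 2/15 = 0.133333
s = 1 + (scale-1)·z/height = 1 + (2.17-1)·2/15 = 1.156000
θ = twist·z/height = -159°·2/15 = -21.2000° = -0.370010 rad
cos θ = 0.932324, sin θ = -0.361625 (intermediates below are computed at full precision and shown rounded to 5 d.p.)
v1: (-3.5,2) → rotate → (-2.53988,3.13033) → ×s → (-2.93611,3.61867) → (-2.94,3.62)
v2: (-3,-4.5) → rotate → (-4.42428,-3.11058) → ×s → (-5.11447,-3.59583) → (-5.11,-3.60)
v3: (3.5,-2) → rotate → (2.53988,-3.13033) → ×s → (2.93611,-3.61867) → (2.94,-3.62)
v4: (4,-1.5) → rotate → (3.18686,-2.84498) → ×s → (3.68401,-3.28880) → (3.68,-3.29)
v5: (4.5,1) → rotate → (4.55708,-0.69499) → ×s → (5.26799,-0.80340) → (5.27,-0.80)
v6: (-1,3.5) → rotate → (0.33336,3.62476) → ×s → (0.38537,4.19022) → (0.39,4.19)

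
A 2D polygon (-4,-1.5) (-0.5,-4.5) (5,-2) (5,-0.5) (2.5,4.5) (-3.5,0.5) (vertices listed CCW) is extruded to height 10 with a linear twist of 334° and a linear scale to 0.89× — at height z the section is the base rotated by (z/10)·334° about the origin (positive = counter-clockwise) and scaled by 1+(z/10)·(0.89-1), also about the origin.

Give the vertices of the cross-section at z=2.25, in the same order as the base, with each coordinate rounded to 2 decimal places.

Cross-section at z=2.25: (0.41,-4.15) (4.12,-1.60) (3.14,4.21) (1.72,4.59) (-3.62,3.48) (-1.35,-3.17)

t = z/height = 2.25/10 = 0.225
s = 1 + (scale-1)·z/height = 1 + (0.89-1)·2.25/10 = 0.975250
θ = twist·z/height = 334°·2.25/10 = 75.1500° = 1.311615 rad
cos θ = 0.256289, sin θ = 0.966600 (intermediates below are computed at full precision and shown rounded to 5 d.p.)
v1: (-4,-1.5) → rotate → (0.42474,-4.25083) → ×s → (0.41423,-4.14563) → (0.41,-4.15)
v2: (-0.5,-4.5) → rotate → (4.22156,-1.63660) → ×s → (4.11707,-1.59610) → (4.12,-1.60)
v3: (5,-2) → rotate → (3.21465,4.32042) → ×s → (3.13508,4.21349) → (3.14,4.21)
v4: (5,-0.5) → rotate → (1.76475,4.70486) → ×s → (1.72107,4.58841) → (1.72,4.59)
v5: (2.5,4.5) → rotate → (-3.70898,3.56980) → ×s → (-3.61718,3.48145) → (-3.62,3.48)
v6: (-3.5,0.5) → rotate → (-1.38031,-3.25496) → ×s → (-1.34615,-3.17440) → (-1.35,-3.17)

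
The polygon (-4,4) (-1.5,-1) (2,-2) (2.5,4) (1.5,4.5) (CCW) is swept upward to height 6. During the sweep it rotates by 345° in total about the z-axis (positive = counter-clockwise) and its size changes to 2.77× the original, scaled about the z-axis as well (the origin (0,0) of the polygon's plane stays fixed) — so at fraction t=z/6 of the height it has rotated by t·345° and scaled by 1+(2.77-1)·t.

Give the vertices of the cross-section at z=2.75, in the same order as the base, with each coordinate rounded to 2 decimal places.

Cross-section at z=2.75: (4.02,-9.42) (3.20,0.67) (-2.01,4.71) (-6.90,-5.04) (-5.56,-6.55)

t = z/height = 2.75/6 = 0.458333
s = 1 + (scale-1)·z/height = 1 + (2.77-1)·2.75/6 = 1.811250
θ = twist·z/height = 345°·2.75/6 = 158.1250° = 2.759802 rad
cos θ = -0.927999, sin θ = 0.372583 (intermediates below are computed at full precision and shown rounded to 5 d.p.)
v1: (-4,4) → rotate → (2.22166,-5.20233) → ×s → (4.02399,-9.42272) → (4.02,-9.42)
v2: (-1.5,-1) → rotate → (1.76458,0.36912) → ×s → (3.19610,0.66858) → (3.20,0.67)
v3: (2,-2) → rotate → (-1.11083,2.60116) → ×s → (-2.01199,4.71136) → (-2.01,4.71)
v4: (2.5,4) → rotate → (-3.81033,-2.78054) → ×s → (-6.90146,-5.03625) → (-6.90,-5.04)
v5: (1.5,4.5) → rotate → (-3.06862,-3.61712) → ×s → (-5.55804,-6.55151) → (-5.56,-6.55)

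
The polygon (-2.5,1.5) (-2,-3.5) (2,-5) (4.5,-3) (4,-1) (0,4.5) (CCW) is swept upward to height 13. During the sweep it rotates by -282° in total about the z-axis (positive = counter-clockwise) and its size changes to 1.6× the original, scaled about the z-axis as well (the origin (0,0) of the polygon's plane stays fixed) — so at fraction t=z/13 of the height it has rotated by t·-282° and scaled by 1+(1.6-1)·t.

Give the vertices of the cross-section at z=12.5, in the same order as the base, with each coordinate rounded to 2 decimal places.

Cross-section at z=12.5: (-2.44,-3.89) (5.45,-3.26) (7.95,2.99) (4.87,7.00) (1.70,6.27) (-7.09,0.14)

t = z/height = 12.5/13 = 0.961538
s = 1 + (scale-1)·z/height = 1 + (1.6-1)·12.5/13 = 1.576923
θ = twist·z/height = -282°·12.5/13 = -271.1538° = -4.732527 rad
cos θ = 0.020137, sin θ = 0.999797 (intermediates below are computed at full precision and shown rounded to 5 d.p.)
v1: (-2.5,1.5) → rotate → (-1.55004,-2.46929) → ×s → (-2.44429,-3.89388) → (-2.44,-3.89)
v2: (-2,-3.5) → rotate → (3.45902,-2.07007) → ×s → (5.45460,-3.26435) → (5.45,-3.26)
v3: (2,-5) → rotate → (5.03926,1.89891) → ×s → (7.94653,2.99443) → (7.95,2.99)
v4: (4.5,-3) → rotate → (3.09001,4.43868) → ×s → (4.87271,6.99945) → (4.87,7.00)
v5: (4,-1) → rotate → (1.08035,3.97905) → ×s → (1.70362,6.27466) → (1.70,6.27)
v6: (0,4.5) → rotate → (-4.49909,0.09062) → ×s → (-7.09471,0.14290) → (-7.09,0.14)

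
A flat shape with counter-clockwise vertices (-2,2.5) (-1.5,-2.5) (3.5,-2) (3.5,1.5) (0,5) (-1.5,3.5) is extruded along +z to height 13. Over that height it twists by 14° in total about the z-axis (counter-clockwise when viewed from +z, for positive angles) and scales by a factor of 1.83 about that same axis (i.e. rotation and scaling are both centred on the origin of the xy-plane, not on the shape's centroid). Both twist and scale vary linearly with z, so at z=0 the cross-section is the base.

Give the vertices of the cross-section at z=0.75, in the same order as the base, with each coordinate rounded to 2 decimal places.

t = z/height = 0.75/13 = 0.0576923
s = 1 + (scale-1)·z/height = 1 + (1.83-1)·0.75/13 = 1.047885
θ = twist·z/height = 14°·0.75/13 = 0.8077° = 0.014097 rad
cos θ = 0.999901, sin θ = 0.014096 (intermediates below are computed at full precision and shown rounded to 5 d.p.)
v1: (-2,2.5) → rotate → (-2.03504,2.47156) → ×s → (-2.13249,2.58991) → (-2.13,2.59)
v2: (-1.5,-2.5) → rotate → (-1.46461,-2.52090) → ×s → (-1.53474,-2.64161) → (-1.53,-2.64)
v3: (3.5,-2) → rotate → (3.52785,-1.95046) → ×s → (3.69677,-2.04386) → (3.70,-2.04)
v4: (3.5,1.5) → rotate → (3.47851,1.54919) → ×s → (3.64507,1.62337) → (3.65,1.62)
v5: (0,5) → rotate → (-0.07048,4.99950) → ×s → (-0.07386,5.23890) → (-0.07,5.24)
v6: (-1.5,3.5) → rotate → (-1.54919,3.47851) → ×s → (-1.62337,3.64507) → (-1.62,3.65)

Cross-section at z=0.75: (-2.13,2.59) (-1.53,-2.64) (3.70,-2.04) (3.65,1.62) (-0.07,5.24) (-1.62,3.65)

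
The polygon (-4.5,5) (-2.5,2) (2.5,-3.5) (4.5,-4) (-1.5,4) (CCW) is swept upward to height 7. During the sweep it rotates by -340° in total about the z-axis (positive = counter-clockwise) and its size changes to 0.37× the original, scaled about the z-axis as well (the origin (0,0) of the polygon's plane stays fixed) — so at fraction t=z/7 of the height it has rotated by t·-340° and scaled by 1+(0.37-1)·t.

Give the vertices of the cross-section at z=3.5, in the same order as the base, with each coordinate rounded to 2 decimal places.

t = z/height = 3.5/7 = 0.5
s = 1 + (scale-1)·z/height = 1 + (0.37-1)·3.5/7 = 0.685000
θ = twist·z/height = -340°·3.5/7 = -170.0000° = -2.967060 rad
cos θ = -0.984808, sin θ = -0.173648 (intermediates below are computed at full precision and shown rounded to 5 d.p.)
v1: (-4.5,5) → rotate → (5.29988,-4.14262) → ×s → (3.63041,-2.83770) → (3.63,-2.84)
v2: (-2.5,2) → rotate → (2.80932,-1.53550) → ×s → (1.92438,-1.05181) → (1.92,-1.05)
v3: (2.5,-3.5) → rotate → (-3.06979,3.01271) → ×s → (-2.10280,2.06370) → (-2.10,2.06)
v4: (4.5,-4) → rotate → (-5.12623,3.15781) → ×s → (-3.51147,2.16310) → (-3.51,2.16)
v5: (-1.5,4) → rotate → (2.17180,-3.67876) → ×s → (1.48769,-2.51995) → (1.49,-2.52)

Cross-section at z=3.5: (3.63,-2.84) (1.92,-1.05) (-2.10,2.06) (-3.51,2.16) (1.49,-2.52)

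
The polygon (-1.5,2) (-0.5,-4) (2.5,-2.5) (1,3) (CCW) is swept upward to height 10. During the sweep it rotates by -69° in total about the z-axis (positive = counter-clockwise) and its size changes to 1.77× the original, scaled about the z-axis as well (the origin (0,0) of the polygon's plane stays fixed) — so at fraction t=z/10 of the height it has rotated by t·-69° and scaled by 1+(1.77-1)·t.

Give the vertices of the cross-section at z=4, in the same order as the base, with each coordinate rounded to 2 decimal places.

Cross-section at z=4: (-0.53,3.23) (-3.00,-4.33) (1.38,-4.41) (2.98,2.87)

t = z/height = 4/10 = 0.4
s = 1 + (scale-1)·z/height = 1 + (1.77-1)·4/10 = 1.308000
θ = twist·z/height = -69°·4/10 = -27.6000° = -0.481711 rad
cos θ = 0.886204, sin θ = -0.463296 (intermediates below are computed at full precision and shown rounded to 5 d.p.)
v1: (-1.5,2) → rotate → (-0.40271,2.46735) → ×s → (-0.52675,3.22730) → (-0.53,3.23)
v2: (-0.5,-4) → rotate → (-2.29629,-3.31317) → ×s → (-3.00354,-4.33362) → (-3.00,-4.33)
v3: (2.5,-2.5) → rotate → (1.05727,-3.37375) → ×s → (1.38291,-4.41286) → (1.38,-4.41)
v4: (1,3) → rotate → (2.27609,2.19531) → ×s → (2.97713,2.87147) → (2.98,2.87)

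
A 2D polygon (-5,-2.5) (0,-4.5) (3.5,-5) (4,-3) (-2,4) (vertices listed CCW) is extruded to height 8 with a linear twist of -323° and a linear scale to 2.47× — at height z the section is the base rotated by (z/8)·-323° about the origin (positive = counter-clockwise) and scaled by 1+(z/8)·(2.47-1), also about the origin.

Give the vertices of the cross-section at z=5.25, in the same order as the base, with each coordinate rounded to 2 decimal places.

t = z/height = 5.25/8 = 0.65625
s = 1 + (scale-1)·z/height = 1 + (2.47-1)·5.25/8 = 1.964688
θ = twist·z/height = -323°·5.25/8 = -211.9688° = -3.699553 rad
cos θ = -0.848337, sin θ = 0.529457 (intermediates below are computed at full precision and shown rounded to 5 d.p.)
v1: (-5,-2.5) → rotate → (5.56533,-0.52644) → ×s → (10.93413,-1.03429) → (10.93,-1.03)
v2: (0,-4.5) → rotate → (2.38255,3.81752) → ×s → (4.68098,7.50023) → (4.68,7.50)
v3: (3.5,-5) → rotate → (-0.32190,6.09478) → ×s → (-0.63243,11.97434) → (-0.63,11.97)
v4: (4,-3) → rotate → (-1.80498,4.66284) → ×s → (-3.54622,9.16102) → (-3.55,9.16)
v5: (-2,4) → rotate → (-0.42115,-4.45226) → ×s → (-0.82743,-8.74730) → (-0.83,-8.75)

Cross-section at z=5.25: (10.93,-1.03) (4.68,7.50) (-0.63,11.97) (-3.55,9.16) (-0.83,-8.75)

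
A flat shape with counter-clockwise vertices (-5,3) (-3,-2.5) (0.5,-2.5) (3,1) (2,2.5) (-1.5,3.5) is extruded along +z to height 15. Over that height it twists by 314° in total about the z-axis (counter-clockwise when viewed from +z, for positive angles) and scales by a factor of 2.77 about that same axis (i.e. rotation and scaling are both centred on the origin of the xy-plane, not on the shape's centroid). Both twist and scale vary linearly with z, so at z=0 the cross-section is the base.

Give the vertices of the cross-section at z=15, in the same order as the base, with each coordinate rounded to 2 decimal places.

t = z/height = 15/15 = 1
s = 1 + (scale-1)·z/height = 1 + (2.77-1)·15/15 = 2.770000
θ = twist·z/height = 314°·15/15 = 314.0000° = 5.480334 rad
cos θ = 0.694658, sin θ = -0.719340 (intermediates below are computed at full precision and shown rounded to 5 d.p.)
v1: (-5,3) → rotate → (-1.31527,5.68067) → ×s → (-3.64330,15.73547) → (-3.64,15.74)
v2: (-3,-2.5) → rotate → (-3.88232,0.42137) → ×s → (-10.75404,1.16720) → (-10.75,1.17)
v3: (0.5,-2.5) → rotate → (-1.45102,-2.09632) → ×s → (-4.01933,-5.80679) → (-4.02,-5.81)
v4: (3,1) → rotate → (2.80331,-1.46336) → ×s → (7.76518,-4.05351) → (7.77,-4.05)
v5: (2,2.5) → rotate → (3.18767,0.29797) → ×s → (8.82984,0.82537) → (8.83,0.83)
v6: (-1.5,3.5) → rotate → (1.47570,3.51031) → ×s → (4.08769,9.72357) → (4.09,9.72)

Cross-section at z=15: (-3.64,15.74) (-10.75,1.17) (-4.02,-5.81) (7.77,-4.05) (8.83,0.83) (4.09,9.72)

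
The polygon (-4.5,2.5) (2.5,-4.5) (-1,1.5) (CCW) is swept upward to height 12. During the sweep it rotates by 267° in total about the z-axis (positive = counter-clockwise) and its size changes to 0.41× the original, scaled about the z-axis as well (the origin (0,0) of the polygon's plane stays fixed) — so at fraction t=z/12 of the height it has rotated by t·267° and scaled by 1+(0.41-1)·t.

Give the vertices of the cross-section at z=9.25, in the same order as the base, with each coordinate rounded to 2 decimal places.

Cross-section at z=9.25: (2.80,-0.16) (-2.30,1.62) (0.85,-0.50)

t = z/height = 9.25/12 = 0.770833
s = 1 + (scale-1)·z/height = 1 + (0.41-1)·9.25/12 = 0.545208
θ = twist·z/height = 267°·9.25/12 = 205.8125° = 3.592106 rad
cos θ = -0.900224, sin θ = -0.435428 (intermediates below are computed at full precision and shown rounded to 5 d.p.)
v1: (-4.5,2.5) → rotate → (5.13958,-0.29114) → ×s → (2.80214,-0.15873) → (2.80,-0.16)
v2: (2.5,-4.5) → rotate → (-4.20998,2.96244) → ×s → (-2.29532,1.61515) → (-2.30,1.62)
v3: (-1,1.5) → rotate → (1.55337,-0.91491) → ×s → (0.84691,-0.49882) → (0.85,-0.50)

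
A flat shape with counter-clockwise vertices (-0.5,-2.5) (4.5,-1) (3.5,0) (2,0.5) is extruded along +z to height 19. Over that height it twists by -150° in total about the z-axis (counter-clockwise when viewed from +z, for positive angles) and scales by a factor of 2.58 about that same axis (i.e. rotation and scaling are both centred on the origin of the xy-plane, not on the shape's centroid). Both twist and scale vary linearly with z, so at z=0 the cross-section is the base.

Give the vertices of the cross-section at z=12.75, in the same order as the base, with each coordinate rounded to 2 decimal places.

Cross-section at z=12.75: (-4.87,1.96) (-3.74,-8.73) (-1.33,-7.09) (0.25,-4.24)

t = z/height = 12.75/19 = 0.671053
s = 1 + (scale-1)·z/height = 1 + (2.58-1)·12.75/19 = 2.060263
θ = twist·z/height = -150°·12.75/19 = -100.6579° = -1.756812 rad
cos θ = -0.184944, sin θ = -0.982749 (intermediates below are computed at full precision and shown rounded to 5 d.p.)
v1: (-0.5,-2.5) → rotate → (-2.36440,0.95374) → ×s → (-4.87129,1.96495) → (-4.87,1.96)
v2: (4.5,-1) → rotate → (-1.81500,-4.23743) → ×s → (-3.73938,-8.73021) → (-3.74,-8.73)
v3: (3.5,0) → rotate → (-0.64731,-3.43962) → ×s → (-1.33362,-7.08653) → (-1.33,-7.09)
v4: (2,0.5) → rotate → (0.12149,-2.05797) → ×s → (0.25029,-4.23996) → (0.25,-4.24)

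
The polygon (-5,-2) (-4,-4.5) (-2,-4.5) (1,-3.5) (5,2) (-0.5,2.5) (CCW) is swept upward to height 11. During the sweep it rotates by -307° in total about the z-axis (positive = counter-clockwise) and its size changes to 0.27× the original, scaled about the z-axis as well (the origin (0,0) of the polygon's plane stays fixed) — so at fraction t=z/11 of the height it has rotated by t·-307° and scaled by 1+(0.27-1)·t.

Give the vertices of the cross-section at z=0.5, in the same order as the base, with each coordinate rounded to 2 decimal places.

t = z/height = 0.5/11 = 0.0454545
s = 1 + (scale-1)·z/height = 1 + (0.27-1)·0.5/11 = 0.966818
θ = twist·z/height = -307°·0.5/11 = -13.9545° = -0.243553 rad
cos θ = 0.970487, sin θ = -0.241152 (intermediates below are computed at full precision and shown rounded to 5 d.p.)
v1: (-5,-2) → rotate → (-5.33474,-0.73521) → ×s → (-5.15772,-0.71082) → (-5.16,-0.71)
v2: (-4,-4.5) → rotate → (-4.96713,-3.40258) → ×s → (-4.80232,-3.28968) → (-4.80,-3.29)
v3: (-2,-4.5) → rotate → (-3.02616,-3.88489) → ×s → (-2.92575,-3.75598) → (-2.93,-3.76)
v4: (1,-3.5) → rotate → (0.12646,-3.63786) → ×s → (0.12226,-3.51715) → (0.12,-3.52)
v5: (5,2) → rotate → (5.33474,0.73521) → ×s → (5.15772,0.71082) → (5.16,0.71)
v6: (-0.5,2.5) → rotate → (0.11764,2.54679) → ×s → (0.11373,2.46229) → (0.11,2.46)

Cross-section at z=0.5: (-5.16,-0.71) (-4.80,-3.29) (-2.93,-3.76) (0.12,-3.52) (5.16,0.71) (0.11,2.46)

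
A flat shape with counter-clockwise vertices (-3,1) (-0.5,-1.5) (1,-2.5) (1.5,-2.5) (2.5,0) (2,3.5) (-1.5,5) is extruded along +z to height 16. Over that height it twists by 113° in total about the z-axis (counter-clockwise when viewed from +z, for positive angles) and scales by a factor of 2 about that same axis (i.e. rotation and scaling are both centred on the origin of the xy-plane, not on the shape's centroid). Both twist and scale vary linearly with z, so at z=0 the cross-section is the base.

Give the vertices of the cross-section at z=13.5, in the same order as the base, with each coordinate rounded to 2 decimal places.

t = z/height = 13.5/16 = 0.84375
s = 1 + (scale-1)·z/height = 1 + (2-1)·13.5/16 = 1.843750
θ = twist·z/height = 113°·13.5/16 = 95.3438° = 1.664062 rad
cos θ = -0.093131, sin θ = 0.995654 (intermediates below are computed at full precision and shown rounded to 5 d.p.)
v1: (-3,1) → rotate → (-0.71626,-3.08009) → ×s → (-1.32061,-5.67892) → (-1.32,-5.68)
v2: (-0.5,-1.5) → rotate → (1.54005,-0.35813) → ×s → (2.83946,-0.66030) → (2.84,-0.66)
v3: (1,-2.5) → rotate → (2.39600,1.22848) → ×s → (4.41763,2.26501) → (4.42,2.27)
v4: (1.5,-2.5) → rotate → (2.34944,1.72631) → ×s → (4.33178,3.18288) → (4.33,3.18)
v5: (2.5,0) → rotate → (-0.23283,2.48913) → ×s → (-0.42928,4.58934) → (-0.43,4.59)
v6: (2,3.5) → rotate → (-3.67105,1.66535) → ×s → (-6.76850,3.07049) → (-6.77,3.07)
v7: (-1.5,5) → rotate → (-4.83857,-1.95914) → ×s → (-8.92112,-3.61216) → (-8.92,-3.61)

Cross-section at z=13.5: (-1.32,-5.68) (2.84,-0.66) (4.42,2.27) (4.33,3.18) (-0.43,4.59) (-6.77,3.07) (-8.92,-3.61)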